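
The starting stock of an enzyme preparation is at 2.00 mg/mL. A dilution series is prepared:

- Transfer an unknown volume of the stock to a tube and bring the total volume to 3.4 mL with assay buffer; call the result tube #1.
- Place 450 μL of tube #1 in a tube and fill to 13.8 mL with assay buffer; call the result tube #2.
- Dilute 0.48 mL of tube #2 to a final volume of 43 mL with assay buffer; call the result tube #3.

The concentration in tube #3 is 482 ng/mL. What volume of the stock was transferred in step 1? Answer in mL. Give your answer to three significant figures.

Step 1: v brought to 3.4 mL → factor = 3.4 mL/v
Step 2: 450 μL brought to 13.8 mL → factor 13800/450 = 30.667
Step 3: 0.48 mL brought to 43 mL → factor 43/0.48 = 89.583
Product of known-step factors = 2747.2
Overall factor = 2.00 mg/mL / (482 ng/mL) = 4149.4
Step-1 factor = 4149.4 / 2747.2 = 1.5104
v = 3.4 mL / 1.5104 = 2.25 mL

2.25 mL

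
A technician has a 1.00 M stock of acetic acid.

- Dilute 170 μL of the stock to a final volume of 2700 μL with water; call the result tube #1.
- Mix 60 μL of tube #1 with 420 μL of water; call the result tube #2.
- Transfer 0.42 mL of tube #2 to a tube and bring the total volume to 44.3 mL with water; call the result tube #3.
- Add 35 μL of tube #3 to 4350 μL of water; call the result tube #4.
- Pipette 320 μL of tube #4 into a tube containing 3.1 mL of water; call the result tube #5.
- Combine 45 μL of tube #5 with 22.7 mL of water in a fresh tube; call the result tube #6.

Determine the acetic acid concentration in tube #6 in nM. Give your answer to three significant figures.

0.110 nM

Step 1: 170 μL brought to 2700 μL → factor 2700/170 = 15.882
Step 2: 60 μL + 420 μL = 480 μL total → factor 480/60 = 8
Step 3: 0.42 mL brought to 44.3 mL → factor 44.3/0.42 = 105.48
Step 4: 35 μL + 4350 μL = 4385 μL total → factor 4385/35 = 125.29
Step 5: 320 μL + 3.1 mL = 3420 μL total → factor 3420/320 = 10.688
Step 6: 45 μL + 22.7 mL = 22745 μL total → factor 22745/45 = 505.44
Overall dilution factor = 15.882 × 8 × 105.48 × 125.29 × 10.688 × 505.44 = 9.0701 × 10^9
Final = 1.00 M / 9.0701 × 10^9 = 1.103 × 10^-10 M = 0.110 nM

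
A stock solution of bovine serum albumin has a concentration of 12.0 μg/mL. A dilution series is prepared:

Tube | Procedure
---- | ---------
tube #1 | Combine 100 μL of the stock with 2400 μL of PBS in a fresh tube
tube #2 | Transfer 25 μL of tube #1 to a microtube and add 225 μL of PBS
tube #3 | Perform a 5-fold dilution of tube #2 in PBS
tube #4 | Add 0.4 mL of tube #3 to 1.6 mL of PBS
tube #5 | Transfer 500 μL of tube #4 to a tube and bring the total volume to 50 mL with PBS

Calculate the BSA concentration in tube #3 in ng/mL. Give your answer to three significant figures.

Step 1: 100 μL + 2400 μL = 2500 μL total → factor 2500/100 = 25
Step 2: 25 μL + 225 μL = 250 μL total → factor 250/25 = 10
Step 3: 5-fold → factor 5
Dilution factor through tube #3 = 25 × 10 × 5 = 1250
[tube #3] = 12.0 μg/mL / 1250 = 0.009600 μg/mL = 9.60 ng/mL

9.60 ng/mL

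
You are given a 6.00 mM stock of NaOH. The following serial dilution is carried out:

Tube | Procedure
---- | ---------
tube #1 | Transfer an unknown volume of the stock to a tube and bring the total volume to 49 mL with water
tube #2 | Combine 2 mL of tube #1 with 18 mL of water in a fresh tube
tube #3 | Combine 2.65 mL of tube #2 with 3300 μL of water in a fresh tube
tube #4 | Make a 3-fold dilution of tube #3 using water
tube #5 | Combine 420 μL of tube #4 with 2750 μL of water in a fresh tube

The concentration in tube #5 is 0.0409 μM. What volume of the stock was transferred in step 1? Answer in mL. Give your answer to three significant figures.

0.170 mL

Step 1: v brought to 49 mL → factor = 49 mL/v
Step 2: 2 mL + 18 mL = 20 mL total → factor 20/2 = 10
Step 3: 2.65 mL + 3300 μL = 5.95 mL total → factor 5.95/2.65 = 2.2453
Step 4: 3-fold → factor 3
Step 5: 420 μL + 2750 μL = 3170 μL total → factor 3170/420 = 7.5476
Product of known-step factors = 508.4
Overall factor = 6.00 mM / (0.0409 μM) = 1.467 × 10^5
Step-1 factor = 1.467 × 10^5 / 508.4 = 288.55
v = 49 mL / 288.55 = 0.170 mL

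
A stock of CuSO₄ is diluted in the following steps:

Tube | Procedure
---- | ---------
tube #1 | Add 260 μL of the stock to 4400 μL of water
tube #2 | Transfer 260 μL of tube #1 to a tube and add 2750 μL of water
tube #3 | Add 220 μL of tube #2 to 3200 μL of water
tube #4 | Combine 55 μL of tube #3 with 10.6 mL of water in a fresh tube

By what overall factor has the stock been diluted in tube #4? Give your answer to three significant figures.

Step 1: 260 μL + 4400 μL = 4660 μL total → factor 4660/260 = 17.923
Step 2: 260 μL + 2750 μL = 3010 μL total → factor 3010/260 = 11.577
Step 3: 220 μL + 3200 μL = 3420 μL total → factor 3420/220 = 15.545
Step 4: 55 μL + 10.6 mL = 10655 μL total → factor 10655/55 = 193.73
Overall dilution factor = 17.923 × 11.577 × 15.545 × 193.73 = 6.2488 × 10^5

6.25 × 10^5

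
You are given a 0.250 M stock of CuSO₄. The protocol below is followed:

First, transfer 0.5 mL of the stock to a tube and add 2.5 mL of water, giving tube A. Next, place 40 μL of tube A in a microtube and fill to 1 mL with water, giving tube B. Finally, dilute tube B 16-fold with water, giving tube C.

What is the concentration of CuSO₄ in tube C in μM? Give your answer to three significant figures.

Step 1: 0.5 mL + 2.5 mL = 3 mL total → factor 3/0.5 = 6
Step 2: 40 μL brought to 1 mL → factor 1000/40 = 25
Step 3: 16-fold → factor 16
Overall dilution factor = 6 × 25 × 16 = 2400
Final = 0.250 M / 2400 = 0.0001042 M = 104 μM

104 μM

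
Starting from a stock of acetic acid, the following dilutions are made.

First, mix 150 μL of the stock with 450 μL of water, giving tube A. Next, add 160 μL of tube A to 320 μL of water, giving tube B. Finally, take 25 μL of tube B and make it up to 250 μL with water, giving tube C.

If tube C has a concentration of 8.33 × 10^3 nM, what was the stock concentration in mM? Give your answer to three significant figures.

Step 1: 150 μL + 450 μL = 600 μL total → factor 600/150 = 4
Step 2: 160 μL + 320 μL = 480 μL total → factor 480/160 = 3
Step 3: 25 μL brought to 250 μL → factor 250/25 = 10
Overall dilution factor = 4 × 3 × 10 = 120
Stock = 8.33 × 10^3 nM × 120 = 9.996 × 10^5 nM = 1.00 mM

1.00 mM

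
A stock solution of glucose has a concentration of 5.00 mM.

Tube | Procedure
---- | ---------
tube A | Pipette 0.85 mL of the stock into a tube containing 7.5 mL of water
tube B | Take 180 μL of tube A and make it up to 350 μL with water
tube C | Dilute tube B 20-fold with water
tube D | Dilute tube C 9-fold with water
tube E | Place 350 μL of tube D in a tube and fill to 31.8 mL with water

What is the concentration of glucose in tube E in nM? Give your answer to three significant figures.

Step 1: 0.85 mL + 7.5 mL = 8.35 mL total → factor 8.35/0.85 = 9.8235
Step 2: 180 μL brought to 350 μL → factor 350/180 = 1.9444
Step 3: 20-fold → factor 20
Step 4: 9-fold → factor 9
Step 5: 350 μL brought to 31.8 mL → factor 31800/350 = 90.857
Overall dilution factor = 9.8235 × 1.9444 × 20 × 9 × 90.857 = 3.1239 × 10^5
Final = 5.00 mM / 3.1239 × 10^5 = 1.601 × 10^-5 mM = 16.0 nM

16.0 nM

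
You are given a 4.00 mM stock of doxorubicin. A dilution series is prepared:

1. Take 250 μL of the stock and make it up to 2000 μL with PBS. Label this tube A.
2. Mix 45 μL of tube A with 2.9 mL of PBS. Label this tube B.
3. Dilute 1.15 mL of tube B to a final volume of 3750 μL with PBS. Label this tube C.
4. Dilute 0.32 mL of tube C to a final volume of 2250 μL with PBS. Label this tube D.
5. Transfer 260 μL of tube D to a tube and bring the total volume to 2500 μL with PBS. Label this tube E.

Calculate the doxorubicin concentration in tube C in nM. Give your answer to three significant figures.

Step 1: 250 μL brought to 2000 μL → factor 2000/250 = 8
Step 2: 45 μL + 2.9 mL = 2945 μL total → factor 2945/45 = 65.444
Step 3: 1.15 mL brought to 3750 μL → factor 3.75/1.15 = 3.2609
Dilution factor through tube C = 8 × 65.444 × 3.2609 = 1707.2
[tube C] = 4.00 mM / 1707.2 = 0.002343 mM = 2.34 × 10^3 nM

2.34 × 10^3 nM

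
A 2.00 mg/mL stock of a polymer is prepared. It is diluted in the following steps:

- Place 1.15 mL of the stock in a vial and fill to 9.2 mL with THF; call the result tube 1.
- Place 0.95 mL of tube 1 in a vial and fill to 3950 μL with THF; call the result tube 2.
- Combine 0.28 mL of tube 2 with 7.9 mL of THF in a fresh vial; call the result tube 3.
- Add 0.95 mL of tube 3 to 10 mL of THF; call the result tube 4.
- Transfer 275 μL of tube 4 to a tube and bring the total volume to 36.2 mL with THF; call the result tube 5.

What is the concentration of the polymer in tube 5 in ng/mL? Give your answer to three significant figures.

Step 1: 1.15 mL brought to 9.2 mL → factor 9.2/1.15 = 8
Step 2: 0.95 mL brought to 3950 μL → factor 3.95/0.95 = 4.1579
Step 3: 0.28 mL + 7.9 mL = 8.18 mL total → factor 8.18/0.28 = 29.214
Step 4: 0.95 mL + 10 mL = 10.95 mL total → factor 10.95/0.95 = 11.526
Step 5: 275 μL brought to 36.2 mL → factor 36200/275 = 131.64
Overall dilution factor = 8 × 4.1579 × 29.214 × 11.526 × 131.64 = 1.4744 × 10^6
Final = 2.00 mg/mL / 1.4744 × 10^6 = 1.356 × 10^-6 mg/mL = 1.36 ng/mL

1.36 ng/mL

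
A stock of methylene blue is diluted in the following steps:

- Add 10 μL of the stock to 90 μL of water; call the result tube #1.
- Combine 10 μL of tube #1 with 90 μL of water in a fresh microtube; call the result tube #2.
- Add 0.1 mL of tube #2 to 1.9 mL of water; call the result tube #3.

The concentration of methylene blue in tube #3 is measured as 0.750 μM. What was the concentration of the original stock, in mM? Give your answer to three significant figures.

1.50 mM

Step 1: 10 μL + 90 μL = 100 μL total → factor 100/10 = 10
Step 2: 10 μL + 90 μL = 100 μL total → factor 100/10 = 10
Step 3: 0.1 mL + 1.9 mL = 2 mL total → factor 2/0.1 = 20
Overall dilution factor = 10 × 10 × 20 = 2000
Stock = 0.750 μM × 2000 = 1500 μM = 1.50 mM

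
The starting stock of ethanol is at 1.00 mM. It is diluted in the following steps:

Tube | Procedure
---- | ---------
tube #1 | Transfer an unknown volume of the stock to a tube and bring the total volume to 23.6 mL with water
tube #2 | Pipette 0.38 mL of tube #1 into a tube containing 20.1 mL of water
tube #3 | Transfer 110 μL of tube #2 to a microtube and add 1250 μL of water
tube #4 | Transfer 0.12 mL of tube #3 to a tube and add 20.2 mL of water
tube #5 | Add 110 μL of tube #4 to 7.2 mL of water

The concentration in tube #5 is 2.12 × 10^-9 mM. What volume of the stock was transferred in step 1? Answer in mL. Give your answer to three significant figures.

Step 1: v brought to 23.6 mL → factor = 23.6 mL/v
Step 2: 0.38 mL + 20.1 mL = 20.48 mL total → factor 20.48/0.38 = 53.895
Step 3: 110 μL + 1250 μL = 1360 μL total → factor 1360/110 = 12.364
Step 4: 0.12 mL + 20.2 mL = 20.32 mL total → factor 20.32/0.12 = 169.33
Step 5: 110 μL + 7.2 mL = 7310 μL total → factor 7310/110 = 66.455
Product of known-step factors = 7.4982 × 10^6
Overall factor = 1.00 mM / (2.12 × 10^-9 mM) = 4.717 × 10^8
Step-1 factor = 4.717 × 10^8 / 7.4982 × 10^6 = 62.908
v = 23.6 mL / 62.908 = 0.375 mL

0.375 mL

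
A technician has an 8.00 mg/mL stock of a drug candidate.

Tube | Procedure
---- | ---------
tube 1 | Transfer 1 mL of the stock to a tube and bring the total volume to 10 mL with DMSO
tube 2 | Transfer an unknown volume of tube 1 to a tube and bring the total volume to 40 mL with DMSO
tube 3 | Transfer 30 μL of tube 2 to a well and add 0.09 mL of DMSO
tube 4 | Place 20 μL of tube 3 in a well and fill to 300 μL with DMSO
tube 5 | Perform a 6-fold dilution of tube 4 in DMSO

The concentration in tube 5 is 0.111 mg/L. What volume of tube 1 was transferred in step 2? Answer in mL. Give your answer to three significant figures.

2.00 mL

Step 1: 1 mL brought to 10 mL → factor 10/1 = 10
Step 2: v brought to 40 mL → factor = 40 mL/v
Step 3: 30 μL + 0.09 mL = 120 μL total → factor 120/30 = 4
Step 4: 20 μL brought to 300 μL → factor 300/20 = 15
Step 5: 6-fold → factor 6
Product of known-step factors = 3600
Overall factor = 8.00 mg/mL / (0.111 mg/L) = 72072
Step-2 factor = 72072 / 3600 = 20.02
v = 40 mL / 20.02 = 2.00 mL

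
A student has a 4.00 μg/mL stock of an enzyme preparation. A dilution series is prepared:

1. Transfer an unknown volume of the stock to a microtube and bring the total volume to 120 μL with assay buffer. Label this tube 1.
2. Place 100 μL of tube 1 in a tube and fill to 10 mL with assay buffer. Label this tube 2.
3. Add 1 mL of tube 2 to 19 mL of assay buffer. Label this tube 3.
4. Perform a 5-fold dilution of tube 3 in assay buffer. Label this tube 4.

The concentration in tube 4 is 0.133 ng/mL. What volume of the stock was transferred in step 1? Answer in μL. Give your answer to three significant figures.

39.9 μL

Step 1: v brought to 120 μL → factor = 120 μL/v
Step 2: 100 μL brought to 10 mL → factor 10000/100 = 100
Step 3: 1 mL + 19 mL = 20 mL total → factor 20/1 = 20
Step 4: 5-fold → factor 5
Product of known-step factors = 10000
Overall factor = 4.00 μg/mL / (0.133 ng/mL) = 30075
Step-1 factor = 30075 / 10000 = 3.0075
v = 120 μL / 3.0075 = 39.9 μL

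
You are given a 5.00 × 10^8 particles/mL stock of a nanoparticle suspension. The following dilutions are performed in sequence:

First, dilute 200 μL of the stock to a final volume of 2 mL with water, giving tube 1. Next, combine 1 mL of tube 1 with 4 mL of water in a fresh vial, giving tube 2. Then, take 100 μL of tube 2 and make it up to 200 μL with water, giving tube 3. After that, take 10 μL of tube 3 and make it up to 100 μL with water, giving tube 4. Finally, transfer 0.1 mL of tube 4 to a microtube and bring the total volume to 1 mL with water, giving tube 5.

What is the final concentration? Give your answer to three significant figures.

Step 1: 200 μL brought to 2 mL → factor 2000/200 = 10
Step 2: 1 mL + 4 mL = 5 mL total → factor 5/1 = 5
Step 3: 100 μL brought to 200 μL → factor 200/100 = 2
Step 4: 10 μL brought to 100 μL → factor 100/10 = 10
Step 5: 0.1 mL brought to 1 mL → factor 1/0.1 = 10
Overall dilution factor = 10 × 5 × 2 × 10 × 10 = 10000
Final = 5.00 × 10^8 particles/mL / 10000 = 5.00 × 10^4 particles/mL

5.00 × 10^4 particles/mL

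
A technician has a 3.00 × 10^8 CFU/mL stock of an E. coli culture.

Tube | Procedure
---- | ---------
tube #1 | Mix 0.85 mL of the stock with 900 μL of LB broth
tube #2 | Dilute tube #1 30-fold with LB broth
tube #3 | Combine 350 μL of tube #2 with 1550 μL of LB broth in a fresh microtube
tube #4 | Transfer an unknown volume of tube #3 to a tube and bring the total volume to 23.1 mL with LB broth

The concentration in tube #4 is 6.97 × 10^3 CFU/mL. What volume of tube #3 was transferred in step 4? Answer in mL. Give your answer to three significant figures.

0.180 mL

Step 1: 0.85 mL + 900 μL = 1.75 mL total → factor 1.75/0.85 = 2.0588
Step 2: 30-fold → factor 30
Step 3: 350 μL + 1550 μL = 1900 μL total → factor 1900/350 = 5.4286
Step 4: v brought to 23.1 mL → factor = 23.1 mL/v
Product of known-step factors = 335.29
Overall factor = 3.00 × 10^8 CFU/mL / (6.97 × 10^3 CFU/mL) = 43042
Step-4 factor = 43042 / 335.29 = 128.37
v = 23.1 mL / 128.37 = 0.180 mL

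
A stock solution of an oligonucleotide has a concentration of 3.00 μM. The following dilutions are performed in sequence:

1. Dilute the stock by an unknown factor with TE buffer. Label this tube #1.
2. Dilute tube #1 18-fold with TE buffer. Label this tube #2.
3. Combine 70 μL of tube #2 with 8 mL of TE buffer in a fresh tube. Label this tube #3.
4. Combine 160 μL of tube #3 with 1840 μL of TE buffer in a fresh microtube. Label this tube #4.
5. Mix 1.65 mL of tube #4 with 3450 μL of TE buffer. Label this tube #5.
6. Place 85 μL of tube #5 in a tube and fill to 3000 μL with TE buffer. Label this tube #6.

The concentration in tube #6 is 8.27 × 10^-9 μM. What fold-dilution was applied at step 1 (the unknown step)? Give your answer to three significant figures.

Step 1: unknown factor x
Step 2: 18-fold → factor 18
Step 3: 70 μL + 8 mL = 8070 μL total → factor 8070/70 = 115.29
Step 4: 160 μL + 1840 μL = 2000 μL total → factor 2000/160 = 12.5
Step 5: 1.65 mL + 3450 μL = 5.1 mL total → factor 5.1/1.65 = 3.0909
Step 6: 85 μL brought to 3000 μL → factor 3000/85 = 35.294
Product of known-step factors = 2.8297 × 10^6
Overall factor = 3.00 μM / (8.27 × 10^-9 μM) = 3.6276 × 10^8
x = 3.6276 × 10^8 / 2.8297 × 10^6 = 128

128-fold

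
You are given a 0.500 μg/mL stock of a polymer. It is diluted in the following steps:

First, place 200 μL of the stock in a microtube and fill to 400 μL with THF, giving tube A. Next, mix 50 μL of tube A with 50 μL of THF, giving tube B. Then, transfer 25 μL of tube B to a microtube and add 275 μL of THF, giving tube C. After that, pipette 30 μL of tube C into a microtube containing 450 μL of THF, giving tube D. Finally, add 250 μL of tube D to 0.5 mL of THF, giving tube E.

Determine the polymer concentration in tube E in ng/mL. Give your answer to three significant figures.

Step 1: 200 μL brought to 400 μL → factor 400/200 = 2
Step 2: 50 μL + 50 μL = 100 μL total → factor 100/50 = 2
Step 3: 25 μL + 275 μL = 300 μL total → factor 300/25 = 12
Step 4: 30 μL + 450 μL = 480 μL total → factor 480/30 = 16
Step 5: 250 μL + 0.5 mL = 750 μL total → factor 750/250 = 3
Overall dilution factor = 2 × 2 × 12 × 16 × 3 = 2304
Final = 0.500 μg/mL / 2304 = 0.0002170 μg/mL = 0.217 ng/mL

0.217 ng/mL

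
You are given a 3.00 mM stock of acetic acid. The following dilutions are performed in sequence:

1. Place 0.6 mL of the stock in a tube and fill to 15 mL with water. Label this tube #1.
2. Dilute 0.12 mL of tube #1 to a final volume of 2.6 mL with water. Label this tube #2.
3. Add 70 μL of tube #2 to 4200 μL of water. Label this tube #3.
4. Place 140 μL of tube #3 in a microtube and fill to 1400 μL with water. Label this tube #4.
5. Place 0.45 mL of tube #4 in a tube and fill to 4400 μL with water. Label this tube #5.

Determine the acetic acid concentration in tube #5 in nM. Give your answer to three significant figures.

Step 1: 0.6 mL brought to 15 mL → factor 15/0.6 = 25
Step 2: 0.12 mL brought to 2.6 mL → factor 2.6/0.12 = 21.667
Step 3: 70 μL + 4200 μL = 4270 μL total → factor 4270/70 = 61
Step 4: 140 μL brought to 1400 μL → factor 1400/140 = 10
Step 5: 0.45 mL brought to 4400 μL → factor 4.4/0.45 = 9.7778
Overall dilution factor = 25 × 21.667 × 61 × 10 × 9.7778 = 3.2307 × 10^6
Final = 3.00 mM / 3.2307 × 10^6 = 9.286 × 10^-7 mM = 0.929 nM

0.929 nM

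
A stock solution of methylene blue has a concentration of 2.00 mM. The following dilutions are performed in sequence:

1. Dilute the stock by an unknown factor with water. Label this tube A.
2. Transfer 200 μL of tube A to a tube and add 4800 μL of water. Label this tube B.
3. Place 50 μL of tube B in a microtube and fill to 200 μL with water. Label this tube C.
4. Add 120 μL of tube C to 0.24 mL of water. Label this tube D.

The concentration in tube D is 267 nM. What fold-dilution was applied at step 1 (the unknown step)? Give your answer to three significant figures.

Step 1: unknown factor x
Step 2: 200 μL + 4800 μL = 5000 μL total → factor 5000/200 = 25
Step 3: 50 μL brought to 200 μL → factor 200/50 = 4
Step 4: 120 μL + 0.24 mL = 360 μL total → factor 360/120 = 3
Product of known-step factors = 300
Overall factor = 2.00 mM / (267 nM) = 7490.6
x = 7490.6 / 300 = 25.0

25.0-fold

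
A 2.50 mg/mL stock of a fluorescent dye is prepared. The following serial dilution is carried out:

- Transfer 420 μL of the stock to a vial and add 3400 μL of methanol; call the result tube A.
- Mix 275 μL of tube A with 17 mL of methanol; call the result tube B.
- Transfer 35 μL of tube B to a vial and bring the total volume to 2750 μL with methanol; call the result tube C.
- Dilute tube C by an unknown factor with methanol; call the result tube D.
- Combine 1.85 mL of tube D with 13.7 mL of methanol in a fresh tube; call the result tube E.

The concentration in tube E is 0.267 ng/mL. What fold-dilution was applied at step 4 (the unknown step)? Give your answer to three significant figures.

24.8-fold

Step 1: 420 μL + 3400 μL = 3820 μL total → factor 3820/420 = 9.0952
Step 2: 275 μL + 17 mL = 17275 μL total → factor 17275/275 = 62.818
Step 3: 35 μL brought to 2750 μL → factor 2750/35 = 78.571
Step 4: unknown factor x
Step 5: 1.85 mL + 13.7 mL = 15.55 mL total → factor 15.55/1.85 = 8.4054
Product of known-step factors = 3.7733 × 10^5
Overall factor = 2.50 mg/mL / (0.267 ng/mL) = 9.3633 × 10^6
x = 9.3633 × 10^6 / 3.7733 × 10^5 = 24.8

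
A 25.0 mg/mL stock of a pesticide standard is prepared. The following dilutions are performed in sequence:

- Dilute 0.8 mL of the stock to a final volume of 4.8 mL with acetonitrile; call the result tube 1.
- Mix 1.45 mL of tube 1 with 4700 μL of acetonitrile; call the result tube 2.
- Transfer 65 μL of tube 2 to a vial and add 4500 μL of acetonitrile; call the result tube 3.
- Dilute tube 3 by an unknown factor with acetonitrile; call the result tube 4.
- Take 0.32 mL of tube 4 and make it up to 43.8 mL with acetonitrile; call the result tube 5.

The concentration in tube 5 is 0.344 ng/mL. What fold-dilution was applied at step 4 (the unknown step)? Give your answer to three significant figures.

297-fold

Step 1: 0.8 mL brought to 4.8 mL → factor 4.8/0.8 = 6
Step 2: 1.45 mL + 4700 μL = 6.15 mL total → factor 6.15/1.45 = 4.2414
Step 3: 65 μL + 4500 μL = 4565 μL total → factor 4565/65 = 70.231
Step 4: unknown factor x
Step 5: 0.32 mL brought to 43.8 mL → factor 43.8/0.32 = 136.88
Product of known-step factors = 2.4463 × 10^5
Overall factor = 25.0 mg/mL / (0.344 ng/mL) = 7.2674 × 10^7
x = 7.2674 × 10^7 / 2.4463 × 10^5 = 297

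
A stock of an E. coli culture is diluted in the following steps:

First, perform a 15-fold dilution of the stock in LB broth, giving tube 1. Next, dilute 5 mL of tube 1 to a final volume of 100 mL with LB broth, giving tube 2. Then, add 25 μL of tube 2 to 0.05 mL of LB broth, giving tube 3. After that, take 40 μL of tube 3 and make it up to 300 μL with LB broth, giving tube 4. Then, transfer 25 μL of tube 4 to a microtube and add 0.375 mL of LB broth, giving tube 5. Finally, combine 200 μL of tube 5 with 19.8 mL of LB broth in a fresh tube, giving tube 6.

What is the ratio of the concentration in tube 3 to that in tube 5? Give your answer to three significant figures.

Step 1: 15-fold → factor 15
Step 2: 5 mL brought to 100 mL → factor 100/5 = 20
Step 3: 25 μL + 0.05 mL = 75 μL total → factor 75/25 = 3
Step 4: 40 μL brought to 300 μL → factor 300/40 = 7.5
Step 5: 25 μL + 0.375 mL = 400 μL total → factor 400/25 = 16
Dilution factor to tube 3 = 900; to tube 5 = 1.08 × 10^5
[tube 3]/[tube 5] = (factor to tube 5)/(factor to tube 3) = 1.08 × 10^5/900 = 120

120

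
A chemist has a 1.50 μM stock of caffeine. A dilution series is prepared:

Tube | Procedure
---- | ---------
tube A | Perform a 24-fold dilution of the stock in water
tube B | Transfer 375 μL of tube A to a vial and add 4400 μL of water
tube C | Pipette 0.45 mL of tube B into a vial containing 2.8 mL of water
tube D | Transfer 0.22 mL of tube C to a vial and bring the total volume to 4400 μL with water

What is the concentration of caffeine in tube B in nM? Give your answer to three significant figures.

4.91 nM

Step 1: 24-fold → factor 24
Step 2: 375 μL + 4400 μL = 4775 μL total → factor 4775/375 = 12.733
Dilution factor through tube B = 24 × 12.733 = 305.6
[tube B] = 1.50 μM / 305.6 = 0.004908 μM = 4.91 nM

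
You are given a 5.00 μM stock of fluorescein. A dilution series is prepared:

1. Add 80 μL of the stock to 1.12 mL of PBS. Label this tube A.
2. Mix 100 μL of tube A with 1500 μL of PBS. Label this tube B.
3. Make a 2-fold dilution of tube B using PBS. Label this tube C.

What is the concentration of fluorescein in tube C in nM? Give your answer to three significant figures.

Step 1: 80 μL + 1.12 mL = 1200 μL total → factor 1200/80 = 15
Step 2: 100 μL + 1500 μL = 1600 μL total → factor 1600/100 = 16
Step 3: 2-fold → factor 2
Overall dilution factor = 15 × 16 × 2 = 480
Final = 5.00 μM / 480 = 0.01042 μM = 10.4 nM

10.4 nM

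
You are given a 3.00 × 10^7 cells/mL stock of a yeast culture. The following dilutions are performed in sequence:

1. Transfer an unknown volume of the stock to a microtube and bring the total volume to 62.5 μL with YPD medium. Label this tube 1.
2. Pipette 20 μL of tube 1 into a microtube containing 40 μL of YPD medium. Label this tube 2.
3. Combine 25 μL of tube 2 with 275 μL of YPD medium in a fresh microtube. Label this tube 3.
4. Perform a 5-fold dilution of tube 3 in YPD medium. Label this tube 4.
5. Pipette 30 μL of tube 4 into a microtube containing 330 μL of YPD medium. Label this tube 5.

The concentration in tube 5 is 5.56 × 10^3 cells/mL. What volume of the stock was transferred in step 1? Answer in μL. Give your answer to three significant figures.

Step 1: v brought to 62.5 μL → factor = 62.5 μL/v
Step 2: 20 μL + 40 μL = 60 μL total → factor 60/20 = 3
Step 3: 25 μL + 275 μL = 300 μL total → factor 300/25 = 12
Step 4: 5-fold → factor 5
Step 5: 30 μL + 330 μL = 360 μL total → factor 360/30 = 12
Product of known-step factors = 2160
Overall factor = 3.00 × 10^7 cells/mL / (5.56 × 10^3 cells/mL) = 5395.7
Step-1 factor = 5395.7 / 2160 = 2.498
v = 62.5 μL / 2.498 = 25.0 μL

25.0 μL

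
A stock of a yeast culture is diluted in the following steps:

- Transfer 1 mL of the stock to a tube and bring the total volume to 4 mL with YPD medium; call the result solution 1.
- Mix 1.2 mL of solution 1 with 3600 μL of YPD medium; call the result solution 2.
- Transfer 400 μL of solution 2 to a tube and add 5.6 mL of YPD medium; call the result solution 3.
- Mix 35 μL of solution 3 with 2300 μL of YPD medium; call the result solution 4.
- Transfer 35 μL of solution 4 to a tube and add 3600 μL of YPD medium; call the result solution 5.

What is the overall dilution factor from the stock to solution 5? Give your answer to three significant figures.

Step 1: 1 mL brought to 4 mL → factor 4/1 = 4
Step 2: 1.2 mL + 3600 μL = 4.8 mL total → factor 4.8/1.2 = 4
Step 3: 400 μL + 5.6 mL = 6000 μL total → factor 6000/400 = 15
Step 4: 35 μL + 2300 μL = 2335 μL total → factor 2335/35 = 66.714
Step 5: 35 μL + 3600 μL = 3635 μL total → factor 3635/35 = 103.86
Overall dilution factor = 4 × 4 × 15 × 66.714 × 103.86 = 1.6629 × 10^6

1.66 × 10^6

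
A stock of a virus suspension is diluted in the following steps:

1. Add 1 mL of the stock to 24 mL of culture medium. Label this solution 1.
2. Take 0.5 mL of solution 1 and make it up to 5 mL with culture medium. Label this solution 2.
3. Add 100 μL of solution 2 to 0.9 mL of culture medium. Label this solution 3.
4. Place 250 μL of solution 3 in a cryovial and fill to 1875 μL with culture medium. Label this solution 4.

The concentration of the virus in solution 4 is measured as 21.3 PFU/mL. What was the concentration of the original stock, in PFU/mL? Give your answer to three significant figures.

Step 1: 1 mL + 24 mL = 25 mL total → factor 25/1 = 25
Step 2: 0.5 mL brought to 5 mL → factor 5/0.5 = 10
Step 3: 100 μL + 0.9 mL = 1000 μL total → factor 1000/100 = 10
Step 4: 250 μL brought to 1875 μL → factor 1875/250 = 7.5
Overall dilution factor = 25 × 10 × 10 × 7.5 = 18750
Stock = 21.3 PFU/mL × 18750 = 3.99 × 10^5 PFU/mL

3.99 × 10^5 PFU/mL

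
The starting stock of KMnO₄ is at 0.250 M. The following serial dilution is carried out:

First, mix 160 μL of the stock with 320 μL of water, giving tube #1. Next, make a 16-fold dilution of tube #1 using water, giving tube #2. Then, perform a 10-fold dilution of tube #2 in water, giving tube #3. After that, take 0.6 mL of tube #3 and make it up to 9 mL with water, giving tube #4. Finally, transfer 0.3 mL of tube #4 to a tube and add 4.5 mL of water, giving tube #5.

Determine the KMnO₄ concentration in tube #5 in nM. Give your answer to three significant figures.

Step 1: 160 μL + 320 μL = 480 μL total → factor 480/160 = 3
Step 2: 16-fold → factor 16
Step 3: 10-fold → factor 10
Step 4: 0.6 mL brought to 9 mL → factor 9/0.6 = 15
Step 5: 0.3 mL + 4.5 mL = 4.8 mL total → factor 4.8/0.3 = 16
Overall dilution factor = 3 × 16 × 10 × 15 × 16 = 1.152 × 10^5
Final = 0.250 M / 1.152 × 10^5 = 2.170 × 10^-6 M = 2.17 × 10^3 nM

2.17 × 10^3 nM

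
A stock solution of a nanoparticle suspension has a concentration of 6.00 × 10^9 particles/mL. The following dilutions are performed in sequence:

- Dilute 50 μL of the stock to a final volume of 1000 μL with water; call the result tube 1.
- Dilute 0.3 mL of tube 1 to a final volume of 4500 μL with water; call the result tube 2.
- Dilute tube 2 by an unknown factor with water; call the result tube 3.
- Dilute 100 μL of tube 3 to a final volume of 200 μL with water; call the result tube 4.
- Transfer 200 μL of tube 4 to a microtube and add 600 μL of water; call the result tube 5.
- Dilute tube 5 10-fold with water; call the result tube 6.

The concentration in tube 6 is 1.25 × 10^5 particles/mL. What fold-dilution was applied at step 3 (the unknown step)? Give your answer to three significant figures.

Step 1: 50 μL brought to 1000 μL → factor 1000/50 = 20
Step 2: 0.3 mL brought to 4500 μL → factor 4.5/0.3 = 15
Step 3: unknown factor x
Step 4: 100 μL brought to 200 μL → factor 200/100 = 2
Step 5: 200 μL + 600 μL = 800 μL total → factor 800/200 = 4
Step 6: 10-fold → factor 10
Product of known-step factors = 24000
Overall factor = 6.00 × 10^9 particles/mL / (1.25 × 10^5 particles/mL) = 48000
x = 48000 / 24000 = 2.00

2.00-fold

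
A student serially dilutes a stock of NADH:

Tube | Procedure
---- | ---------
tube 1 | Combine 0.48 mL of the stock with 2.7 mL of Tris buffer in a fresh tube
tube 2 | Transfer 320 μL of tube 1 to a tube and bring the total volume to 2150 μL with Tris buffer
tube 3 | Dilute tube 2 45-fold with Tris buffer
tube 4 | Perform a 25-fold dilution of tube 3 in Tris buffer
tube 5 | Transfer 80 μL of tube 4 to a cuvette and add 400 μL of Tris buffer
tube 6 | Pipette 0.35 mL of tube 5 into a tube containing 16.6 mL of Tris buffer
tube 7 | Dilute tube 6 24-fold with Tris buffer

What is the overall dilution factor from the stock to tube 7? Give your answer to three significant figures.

3.49 × 10^8

Step 1: 0.48 mL + 2.7 mL = 3.18 mL total → factor 3.18/0.48 = 6.625
Step 2: 320 μL brought to 2150 μL → factor 2150/320 = 6.7188
Step 3: 45-fold → factor 45
Step 4: 25-fold → factor 25
Step 5: 80 μL + 400 μL = 480 μL total → factor 480/80 = 6
Step 6: 0.35 mL + 16.6 mL = 16.95 mL total → factor 16.95/0.35 = 48.429
Step 7: 24-fold → factor 24
Overall dilution factor = 6.625 × 6.7188 × 45 × 25 × 6 × 48.429 × 24 = 3.4921 × 10^8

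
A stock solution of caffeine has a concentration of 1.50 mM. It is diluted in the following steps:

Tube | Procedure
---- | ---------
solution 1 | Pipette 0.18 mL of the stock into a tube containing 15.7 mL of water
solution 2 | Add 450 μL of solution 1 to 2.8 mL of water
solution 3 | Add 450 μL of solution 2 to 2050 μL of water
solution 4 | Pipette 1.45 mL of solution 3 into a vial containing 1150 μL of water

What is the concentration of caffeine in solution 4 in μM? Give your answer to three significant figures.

Step 1: 0.18 mL + 15.7 mL = 15.88 mL total → factor 15.88/0.18 = 88.222
Step 2: 450 μL + 2.8 mL = 3250 μL total → factor 3250/450 = 7.2222
Step 3: 450 μL + 2050 μL = 2500 μL total → factor 2500/450 = 5.5556
Step 4: 1.45 mL + 1150 μL = 2.6 mL total → factor 2.6/1.45 = 1.7931
Overall dilution factor = 88.222 × 7.2222 × 5.5556 × 1.7931 = 6347.2
Final = 1.50 mM / 6347.2 = 0.0002363 mM = 0.236 μM

0.236 μM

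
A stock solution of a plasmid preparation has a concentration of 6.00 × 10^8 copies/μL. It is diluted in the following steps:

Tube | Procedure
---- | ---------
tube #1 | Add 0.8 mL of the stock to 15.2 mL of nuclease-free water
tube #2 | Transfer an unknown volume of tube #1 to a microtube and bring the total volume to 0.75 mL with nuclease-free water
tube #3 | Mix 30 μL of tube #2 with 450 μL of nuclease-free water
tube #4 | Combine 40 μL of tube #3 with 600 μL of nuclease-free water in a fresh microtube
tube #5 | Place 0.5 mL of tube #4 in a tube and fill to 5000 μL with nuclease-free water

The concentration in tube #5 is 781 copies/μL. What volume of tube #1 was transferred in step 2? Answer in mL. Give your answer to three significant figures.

Step 1: 0.8 mL + 15.2 mL = 16 mL total → factor 16/0.8 = 20
Step 2: v brought to 0.75 mL → factor = 0.75 mL/v
Step 3: 30 μL + 450 μL = 480 μL total → factor 480/30 = 16
Step 4: 40 μL + 600 μL = 640 μL total → factor 640/40 = 16
Step 5: 0.5 mL brought to 5000 μL → factor 5/0.5 = 10
Product of known-step factors = 51200
Overall factor = 6.00 × 10^8 copies/μL / (781 copies/μL) = 7.6825 × 10^5
Step-2 factor = 7.6825 × 10^5 / 51200 = 15.005
v = 0.75 mL / 15.005 = 0.0500 mL

0.0500 mL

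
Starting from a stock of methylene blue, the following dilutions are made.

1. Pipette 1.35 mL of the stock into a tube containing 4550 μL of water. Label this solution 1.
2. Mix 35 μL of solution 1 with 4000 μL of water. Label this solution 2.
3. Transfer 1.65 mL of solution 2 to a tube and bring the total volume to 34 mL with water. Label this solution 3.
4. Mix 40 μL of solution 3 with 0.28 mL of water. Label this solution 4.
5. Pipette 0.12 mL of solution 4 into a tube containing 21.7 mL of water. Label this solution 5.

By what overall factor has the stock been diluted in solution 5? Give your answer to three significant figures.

Step 1: 1.35 mL + 4550 μL = 5.9 mL total → factor 5.9/1.35 = 4.3704
Step 2: 35 μL + 4000 μL = 4035 μL total → factor 4035/35 = 115.29
Step 3: 1.65 mL brought to 34 mL → factor 34/1.65 = 20.606
Step 4: 40 μL + 0.28 mL = 320 μL total → factor 320/40 = 8
Step 5: 0.12 mL + 21.7 mL = 21.82 mL total → factor 21.82/0.12 = 181.83
Overall dilution factor = 4.3704 × 115.29 × 20.606 × 8 × 181.83 = 1.5103 × 10^7

1.51 × 10^7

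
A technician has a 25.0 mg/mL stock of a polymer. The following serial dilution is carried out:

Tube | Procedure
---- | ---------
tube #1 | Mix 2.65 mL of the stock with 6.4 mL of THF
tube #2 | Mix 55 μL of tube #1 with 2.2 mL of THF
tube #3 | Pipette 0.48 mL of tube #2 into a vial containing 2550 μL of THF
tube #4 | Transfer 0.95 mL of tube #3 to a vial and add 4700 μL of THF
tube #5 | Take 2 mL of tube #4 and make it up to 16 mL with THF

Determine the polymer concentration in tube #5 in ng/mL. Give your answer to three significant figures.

594 ng/mL

Step 1: 2.65 mL + 6.4 mL = 9.05 mL total → factor 9.05/2.65 = 3.4151
Step 2: 55 μL + 2.2 mL = 2255 μL total → factor 2255/55 = 41
Step 3: 0.48 mL + 2550 μL = 3.03 mL total → factor 3.03/0.48 = 6.3125
Step 4: 0.95 mL + 4700 μL = 5.65 mL total → factor 5.65/0.95 = 5.9474
Step 5: 2 mL brought to 16 mL → factor 16/2 = 8
Overall dilution factor = 3.4151 × 41 × 6.3125 × 5.9474 × 8 = 42054
Final = 25.0 mg/mL / 42054 = 0.0005945 mg/mL = 594 ng/mL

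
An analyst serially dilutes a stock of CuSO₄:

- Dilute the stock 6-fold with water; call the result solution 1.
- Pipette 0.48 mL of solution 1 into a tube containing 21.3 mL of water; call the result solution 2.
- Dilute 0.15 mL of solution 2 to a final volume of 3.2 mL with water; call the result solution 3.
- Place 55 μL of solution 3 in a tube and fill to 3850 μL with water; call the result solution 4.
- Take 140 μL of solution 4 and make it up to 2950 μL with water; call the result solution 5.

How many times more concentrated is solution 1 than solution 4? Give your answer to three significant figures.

Step 1: 6-fold → factor 6
Step 2: 0.48 mL + 21.3 mL = 21.78 mL total → factor 21.78/0.48 = 45.375
Step 3: 0.15 mL brought to 3.2 mL → factor 3.2/0.15 = 21.333
Step 4: 55 μL brought to 3850 μL → factor 3850/55 = 70
Dilution factor to solution 1 = 6; to solution 4 = 4.0656 × 10^5
[solution 1]/[solution 4] = (factor to solution 4)/(factor to solution 1) = 4.0656 × 10^5/6 = 6.78 × 10^4

6.78 × 10^4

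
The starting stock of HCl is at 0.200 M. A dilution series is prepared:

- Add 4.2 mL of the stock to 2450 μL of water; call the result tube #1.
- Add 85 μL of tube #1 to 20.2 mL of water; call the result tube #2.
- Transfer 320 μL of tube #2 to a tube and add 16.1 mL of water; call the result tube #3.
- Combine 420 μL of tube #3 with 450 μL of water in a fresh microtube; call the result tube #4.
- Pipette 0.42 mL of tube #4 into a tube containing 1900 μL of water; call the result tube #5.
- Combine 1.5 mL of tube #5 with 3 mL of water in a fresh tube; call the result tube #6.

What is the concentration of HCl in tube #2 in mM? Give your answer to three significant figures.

Step 1: 4.2 mL + 2450 μL = 6.65 mL total → factor 6.65/4.2 = 1.5833
Step 2: 85 μL + 20.2 mL = 20285 μL total → factor 20285/85 = 238.65
Dilution factor through tube #2 = 1.5833 × 238.65 = 377.86
[tube #2] = 0.200 M / 377.86 = 0.0005293 M = 0.529 mM

0.529 mM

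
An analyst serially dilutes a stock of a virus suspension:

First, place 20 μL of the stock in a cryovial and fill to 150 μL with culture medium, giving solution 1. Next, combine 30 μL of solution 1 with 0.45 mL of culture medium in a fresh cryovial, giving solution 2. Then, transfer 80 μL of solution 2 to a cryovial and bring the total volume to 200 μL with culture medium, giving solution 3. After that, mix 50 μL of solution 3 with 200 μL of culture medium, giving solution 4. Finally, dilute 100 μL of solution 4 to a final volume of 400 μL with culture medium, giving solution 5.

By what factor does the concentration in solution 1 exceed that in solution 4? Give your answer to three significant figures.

200

Step 1: 20 μL brought to 150 μL → factor 150/20 = 7.5
Step 2: 30 μL + 0.45 mL = 480 μL total → factor 480/30 = 16
Step 3: 80 μL brought to 200 μL → factor 200/80 = 2.5
Step 4: 50 μL + 200 μL = 250 μL total → factor 250/50 = 5
Dilution factor to solution 1 = 7.5; to solution 4 = 1500
[solution 1]/[solution 4] = (factor to solution 4)/(factor to solution 1) = 1500/7.5 = 200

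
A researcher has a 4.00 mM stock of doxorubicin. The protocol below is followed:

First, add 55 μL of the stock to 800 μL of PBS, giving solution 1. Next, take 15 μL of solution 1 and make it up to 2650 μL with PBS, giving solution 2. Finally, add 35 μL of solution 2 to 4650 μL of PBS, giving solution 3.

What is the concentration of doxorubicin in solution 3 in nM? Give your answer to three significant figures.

Step 1: 55 μL + 800 μL = 855 μL total → factor 855/55 = 15.545
Step 2: 15 μL brought to 2650 μL → factor 2650/15 = 176.67
Step 3: 35 μL + 4650 μL = 4685 μL total → factor 4685/35 = 133.86
Overall dilution factor = 15.545 × 176.67 × 133.86 = 3.6762 × 10^5
Final = 4.00 mM / 3.6762 × 10^5 = 1.088 × 10^-5 mM = 10.9 nM

10.9 nM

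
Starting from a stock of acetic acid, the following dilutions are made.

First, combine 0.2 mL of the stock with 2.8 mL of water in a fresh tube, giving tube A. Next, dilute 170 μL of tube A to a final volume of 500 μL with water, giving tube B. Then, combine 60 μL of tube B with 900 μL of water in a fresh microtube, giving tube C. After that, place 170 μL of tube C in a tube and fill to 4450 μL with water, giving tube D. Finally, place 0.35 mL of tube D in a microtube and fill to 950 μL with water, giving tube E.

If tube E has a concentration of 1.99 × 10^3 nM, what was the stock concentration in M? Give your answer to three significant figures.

0.0998 M

Step 1: 0.2 mL + 2.8 mL = 3 mL total → factor 3/0.2 = 15
Step 2: 170 μL brought to 500 μL → factor 500/170 = 2.9412
Step 3: 60 μL + 900 μL = 960 μL total → factor 960/60 = 16
Step 4: 170 μL brought to 4450 μL → factor 4450/170 = 26.176
Step 5: 0.35 mL brought to 950 μL → factor 0.95/0.35 = 2.7143
Overall dilution factor = 15 × 2.9412 × 16 × 26.176 × 2.7143 = 50153
Stock = 1.99 × 10^3 nM × 50153 = 9.980 × 10^7 nM = 0.0998 M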